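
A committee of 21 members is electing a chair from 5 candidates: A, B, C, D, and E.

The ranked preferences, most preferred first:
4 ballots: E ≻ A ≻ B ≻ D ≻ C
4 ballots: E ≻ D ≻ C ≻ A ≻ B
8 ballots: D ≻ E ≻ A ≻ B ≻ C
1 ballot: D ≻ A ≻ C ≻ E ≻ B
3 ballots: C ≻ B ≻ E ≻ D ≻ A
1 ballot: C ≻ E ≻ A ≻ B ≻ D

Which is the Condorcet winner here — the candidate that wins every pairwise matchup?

E vs A: 20–1
E vs B: 18–3
E vs C: 16–5
E vs D: 12–9
E beats every other candidate.

E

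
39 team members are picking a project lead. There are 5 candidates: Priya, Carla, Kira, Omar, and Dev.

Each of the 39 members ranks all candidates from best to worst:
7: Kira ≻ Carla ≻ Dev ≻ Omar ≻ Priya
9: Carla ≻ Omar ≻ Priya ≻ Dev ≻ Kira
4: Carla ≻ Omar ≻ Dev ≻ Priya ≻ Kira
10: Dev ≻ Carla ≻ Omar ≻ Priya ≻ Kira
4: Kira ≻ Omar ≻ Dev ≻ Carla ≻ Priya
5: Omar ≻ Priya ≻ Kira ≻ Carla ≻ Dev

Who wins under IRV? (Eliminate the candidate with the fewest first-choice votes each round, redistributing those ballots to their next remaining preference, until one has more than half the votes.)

Round 1: Priya 0, Carla 13, Kira 11, Omar 5, Dev 10. Priya eliminated.
Round 2: Carla 13, Kira 11, Omar 5, Dev 10. Omar eliminated.
Round 3: Carla 13, Kira 16, Dev 10. Dev eliminated.
Round 4: Carla 23, Kira 16. Carla has a majority (≥20).

Carla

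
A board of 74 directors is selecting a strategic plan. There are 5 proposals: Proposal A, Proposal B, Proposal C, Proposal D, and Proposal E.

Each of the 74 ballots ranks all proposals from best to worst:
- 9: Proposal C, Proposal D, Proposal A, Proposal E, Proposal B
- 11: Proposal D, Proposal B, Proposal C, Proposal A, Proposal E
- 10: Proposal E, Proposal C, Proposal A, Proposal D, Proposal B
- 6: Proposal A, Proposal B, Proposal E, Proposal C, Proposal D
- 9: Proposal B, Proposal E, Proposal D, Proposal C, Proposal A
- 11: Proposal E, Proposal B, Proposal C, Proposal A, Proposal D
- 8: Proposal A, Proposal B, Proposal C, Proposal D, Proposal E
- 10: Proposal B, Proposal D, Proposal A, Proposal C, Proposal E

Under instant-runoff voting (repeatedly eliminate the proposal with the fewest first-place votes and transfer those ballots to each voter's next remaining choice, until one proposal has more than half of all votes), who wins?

Round 1: Proposal A 14, Proposal B 19, Proposal C 9, Proposal D 11, Proposal E 21. Proposal C eliminated.
Round 2: Proposal A 14, Proposal B 19, Proposal D 20, Proposal E 21. Proposal A eliminated.
Round 3: Proposal B 33, Proposal D 20, Proposal E 21. Proposal D eliminated.
Round 4: Proposal B 44, Proposal E 30. Proposal B has a majority (≥38).

Proposal B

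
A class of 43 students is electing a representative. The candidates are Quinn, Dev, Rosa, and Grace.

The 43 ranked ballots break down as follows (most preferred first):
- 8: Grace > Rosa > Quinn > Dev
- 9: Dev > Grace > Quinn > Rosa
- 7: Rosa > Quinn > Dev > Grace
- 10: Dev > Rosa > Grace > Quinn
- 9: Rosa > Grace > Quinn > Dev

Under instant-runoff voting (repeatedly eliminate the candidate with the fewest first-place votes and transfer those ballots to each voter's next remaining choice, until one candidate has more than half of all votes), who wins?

Round 1: Quinn 0, Dev 19, Rosa 16, Grace 8. Quinn eliminated.
Round 2: Dev 19, Rosa 16, Grace 8. Grace eliminated.
Round 3: Dev 19, Rosa 24. Rosa has a majority (≥22).

Rosa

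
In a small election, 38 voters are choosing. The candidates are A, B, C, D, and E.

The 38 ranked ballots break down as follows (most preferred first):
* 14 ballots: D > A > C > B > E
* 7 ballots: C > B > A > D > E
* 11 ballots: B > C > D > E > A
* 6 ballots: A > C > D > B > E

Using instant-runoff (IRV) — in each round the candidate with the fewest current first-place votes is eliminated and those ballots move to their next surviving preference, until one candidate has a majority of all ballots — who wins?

Round 1: A 6, B 11, C 7, D 14, E 0. E eliminated.
Round 2: A 6, B 11, C 7, D 14. A eliminated.
Round 3: B 11, C 13, D 14. B eliminated.
Round 4: C 24, D 14. C has a majority (≥20).

C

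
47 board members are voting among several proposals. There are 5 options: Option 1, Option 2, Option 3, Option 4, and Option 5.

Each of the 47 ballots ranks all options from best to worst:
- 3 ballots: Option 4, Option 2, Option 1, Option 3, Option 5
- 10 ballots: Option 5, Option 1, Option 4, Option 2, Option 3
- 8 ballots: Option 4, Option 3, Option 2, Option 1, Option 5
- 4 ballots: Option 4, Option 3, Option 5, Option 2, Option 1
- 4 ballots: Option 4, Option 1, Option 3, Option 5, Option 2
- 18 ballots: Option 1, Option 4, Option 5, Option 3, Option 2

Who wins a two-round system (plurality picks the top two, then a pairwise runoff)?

Option 1

Round 1 first-place votes: Option 1 18, Option 2 0, Option 3 0, Option 4 19, Option 5 10. Option 4 and Option 1 advance.
Runoff: Option 4 is ranked above Option 1 on 19 ballots, Option 1 above Option 4 on 28.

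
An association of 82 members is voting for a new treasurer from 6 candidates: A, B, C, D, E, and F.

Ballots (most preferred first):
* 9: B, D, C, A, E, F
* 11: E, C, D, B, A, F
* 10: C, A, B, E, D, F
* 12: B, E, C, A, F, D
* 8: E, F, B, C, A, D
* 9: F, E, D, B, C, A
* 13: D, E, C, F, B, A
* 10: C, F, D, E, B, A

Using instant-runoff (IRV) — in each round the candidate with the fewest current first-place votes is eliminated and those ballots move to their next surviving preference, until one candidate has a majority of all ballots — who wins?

Round 1: A 0, B 21, C 20, D 13, E 19, F 9. A eliminated.
Round 2: B 21, C 20, D 13, E 19, F 9. F eliminated.
Round 3: B 21, C 20, D 13, E 28. D eliminated.
Round 4: B 21, C 20, E 41. C eliminated.
Round 5: B 31, E 51. E has a majority (≥42).

E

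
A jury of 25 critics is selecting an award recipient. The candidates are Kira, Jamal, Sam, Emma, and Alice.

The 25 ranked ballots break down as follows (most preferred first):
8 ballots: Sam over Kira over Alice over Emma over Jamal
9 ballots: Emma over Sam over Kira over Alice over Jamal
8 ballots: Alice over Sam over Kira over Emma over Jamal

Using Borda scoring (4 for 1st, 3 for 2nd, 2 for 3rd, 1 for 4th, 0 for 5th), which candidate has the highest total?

Sam

Kira: 8×3 + 9×2 + 8×2 = 58
Jamal: 8×0 + 9×0 + 8×0 = 0
Sam: 8×4 + 9×3 + 8×3 = 83
Emma: 8×1 + 9×4 + 8×1 = 52
Alice: 8×2 + 9×1 + 8×4 = 57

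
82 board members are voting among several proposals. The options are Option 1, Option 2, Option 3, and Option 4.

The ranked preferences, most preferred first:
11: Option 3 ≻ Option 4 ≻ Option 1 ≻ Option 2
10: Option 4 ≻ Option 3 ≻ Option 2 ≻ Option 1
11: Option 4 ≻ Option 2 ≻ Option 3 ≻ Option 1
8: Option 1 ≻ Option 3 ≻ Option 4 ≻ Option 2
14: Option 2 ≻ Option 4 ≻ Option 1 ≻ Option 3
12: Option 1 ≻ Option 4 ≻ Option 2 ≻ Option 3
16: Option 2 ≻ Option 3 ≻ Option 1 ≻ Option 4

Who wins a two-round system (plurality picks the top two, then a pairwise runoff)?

Round 1 first-place votes: Option 1 20, Option 2 30, Option 3 11, Option 4 21. Option 2 and Option 4 advance.
Runoff: Option 2 is ranked above Option 4 on 30 ballots, Option 4 above Option 2 on 52.

Option 4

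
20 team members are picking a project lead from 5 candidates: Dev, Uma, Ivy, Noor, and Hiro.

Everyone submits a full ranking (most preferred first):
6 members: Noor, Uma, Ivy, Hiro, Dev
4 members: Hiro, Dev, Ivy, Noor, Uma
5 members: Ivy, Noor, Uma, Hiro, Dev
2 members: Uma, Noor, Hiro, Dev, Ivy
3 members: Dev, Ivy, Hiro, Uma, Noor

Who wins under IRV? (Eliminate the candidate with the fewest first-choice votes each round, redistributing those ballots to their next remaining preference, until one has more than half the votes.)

Round 1: Dev 3, Uma 2, Ivy 5, Noor 6, Hiro 4. Uma eliminated.
Round 2: Dev 3, Ivy 5, Noor 8, Hiro 4. Dev eliminated.
Round 3: Ivy 8, Noor 8, Hiro 4. Hiro eliminated.
Round 4: Ivy 12, Noor 8. Ivy has a majority (≥11).

Ivy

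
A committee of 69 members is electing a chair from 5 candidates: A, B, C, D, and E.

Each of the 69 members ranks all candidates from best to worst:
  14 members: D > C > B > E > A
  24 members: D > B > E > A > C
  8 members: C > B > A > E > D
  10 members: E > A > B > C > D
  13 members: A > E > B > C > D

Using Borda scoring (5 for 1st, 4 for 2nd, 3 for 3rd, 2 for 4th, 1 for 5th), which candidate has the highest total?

B

A: 14×1 + 24×2 + 8×3 + 10×4 + 13×5 = 191
B: 14×3 + 24×4 + 8×4 + 10×3 + 13×3 = 239
C: 14×4 + 24×1 + 8×5 + 10×2 + 13×2 = 166
D: 14×5 + 24×5 + 8×1 + 10×1 + 13×1 = 221
E: 14×2 + 24×3 + 8×2 + 10×5 + 13×4 = 218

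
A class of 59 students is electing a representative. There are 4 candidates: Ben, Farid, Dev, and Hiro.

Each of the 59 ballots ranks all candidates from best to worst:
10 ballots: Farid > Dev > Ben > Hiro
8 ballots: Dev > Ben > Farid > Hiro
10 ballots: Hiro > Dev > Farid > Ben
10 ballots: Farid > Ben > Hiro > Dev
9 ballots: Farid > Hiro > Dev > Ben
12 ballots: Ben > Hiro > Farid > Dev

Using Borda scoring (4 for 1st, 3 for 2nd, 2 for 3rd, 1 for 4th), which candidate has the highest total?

Ben: 10×2 + 8×3 + 10×1 + 10×3 + 9×1 + 12×4 = 141
Farid: 10×4 + 8×2 + 10×2 + 10×4 + 9×4 + 12×2 = 176
Dev: 10×3 + 8×4 + 10×3 + 10×1 + 9×2 + 12×1 = 132
Hiro: 10×1 + 8×1 + 10×4 + 10×2 + 9×3 + 12×3 = 141

Farid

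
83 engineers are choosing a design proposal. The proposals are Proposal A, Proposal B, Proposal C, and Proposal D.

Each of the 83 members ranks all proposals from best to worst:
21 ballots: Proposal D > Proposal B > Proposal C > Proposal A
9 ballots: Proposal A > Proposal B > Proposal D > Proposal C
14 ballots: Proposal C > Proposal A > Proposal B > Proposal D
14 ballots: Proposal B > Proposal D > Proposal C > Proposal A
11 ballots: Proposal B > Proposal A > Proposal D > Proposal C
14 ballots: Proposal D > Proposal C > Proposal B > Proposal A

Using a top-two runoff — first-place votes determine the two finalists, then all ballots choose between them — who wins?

Round 1 first-place votes: Proposal A 9, Proposal B 25, Proposal C 14, Proposal D 35. Proposal D and Proposal B advance.
Runoff: Proposal D is ranked above Proposal B on 35 ballots, Proposal B above Proposal D on 48.

Proposal B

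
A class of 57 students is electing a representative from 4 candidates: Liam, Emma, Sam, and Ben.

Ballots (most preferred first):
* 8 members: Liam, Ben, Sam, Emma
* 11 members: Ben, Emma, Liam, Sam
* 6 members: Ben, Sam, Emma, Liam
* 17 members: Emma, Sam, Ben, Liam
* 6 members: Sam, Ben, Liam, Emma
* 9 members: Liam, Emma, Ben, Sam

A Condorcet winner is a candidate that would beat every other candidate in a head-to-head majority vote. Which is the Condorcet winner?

Ben vs Liam: 40–17
Ben vs Emma: 31–26
Ben vs Sam: 34–23
Ben beats every other candidate.

Ben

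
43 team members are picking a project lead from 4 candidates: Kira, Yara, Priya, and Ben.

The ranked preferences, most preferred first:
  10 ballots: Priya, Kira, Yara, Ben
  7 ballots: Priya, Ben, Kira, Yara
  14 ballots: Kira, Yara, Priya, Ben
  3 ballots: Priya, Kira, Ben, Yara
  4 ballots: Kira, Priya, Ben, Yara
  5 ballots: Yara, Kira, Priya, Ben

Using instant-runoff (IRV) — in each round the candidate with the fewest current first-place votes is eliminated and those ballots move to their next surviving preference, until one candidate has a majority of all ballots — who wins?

Kira

Round 1: Kira 18, Yara 5, Priya 20, Ben 0. Ben eliminated.
Round 2: Kira 18, Yara 5, Priya 20. Yara eliminated.
Round 3: Kira 23, Priya 20. Kira has a majority (≥22).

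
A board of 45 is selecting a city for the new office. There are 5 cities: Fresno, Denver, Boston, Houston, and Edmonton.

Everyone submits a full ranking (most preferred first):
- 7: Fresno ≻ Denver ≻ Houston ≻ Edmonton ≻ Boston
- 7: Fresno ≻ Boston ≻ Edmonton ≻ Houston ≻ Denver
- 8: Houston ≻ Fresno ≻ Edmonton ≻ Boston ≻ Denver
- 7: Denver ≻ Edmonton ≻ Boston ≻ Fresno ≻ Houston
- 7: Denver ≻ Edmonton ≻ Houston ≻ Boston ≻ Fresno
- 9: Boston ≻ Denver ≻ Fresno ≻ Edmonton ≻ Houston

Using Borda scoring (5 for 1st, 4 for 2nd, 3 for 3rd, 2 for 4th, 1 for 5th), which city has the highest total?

Fresno: 7×5 + 7×5 + 8×4 + 7×2 + 7×1 + 9×3 = 150
Denver: 7×4 + 7×1 + 8×1 + 7×5 + 7×5 + 9×4 = 149
Boston: 7×1 + 7×4 + 8×2 + 7×3 + 7×2 + 9×5 = 131
Houston: 7×3 + 7×2 + 8×5 + 7×1 + 7×3 + 9×1 = 112
Edmonton: 7×2 + 7×3 + 8×3 + 7×4 + 7×4 + 9×2 = 133

Fresno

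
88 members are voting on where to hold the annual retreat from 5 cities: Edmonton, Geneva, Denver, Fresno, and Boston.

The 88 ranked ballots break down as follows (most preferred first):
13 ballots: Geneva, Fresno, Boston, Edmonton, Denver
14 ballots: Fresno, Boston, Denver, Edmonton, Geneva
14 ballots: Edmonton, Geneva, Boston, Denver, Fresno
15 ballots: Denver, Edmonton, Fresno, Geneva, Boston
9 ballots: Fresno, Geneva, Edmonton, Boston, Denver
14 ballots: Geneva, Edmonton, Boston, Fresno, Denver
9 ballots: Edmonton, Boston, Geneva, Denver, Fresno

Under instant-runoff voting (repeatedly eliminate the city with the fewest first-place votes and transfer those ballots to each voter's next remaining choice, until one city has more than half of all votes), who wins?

Edmonton

Round 1: Edmonton 23, Geneva 27, Denver 15, Fresno 23, Boston 0. Boston eliminated.
Round 2: Edmonton 23, Geneva 27, Denver 15, Fresno 23. Denver eliminated.
Round 3: Edmonton 38, Geneva 27, Fresno 23. Fresno eliminated.
Round 4: Edmonton 52, Geneva 36. Edmonton has a majority (≥45).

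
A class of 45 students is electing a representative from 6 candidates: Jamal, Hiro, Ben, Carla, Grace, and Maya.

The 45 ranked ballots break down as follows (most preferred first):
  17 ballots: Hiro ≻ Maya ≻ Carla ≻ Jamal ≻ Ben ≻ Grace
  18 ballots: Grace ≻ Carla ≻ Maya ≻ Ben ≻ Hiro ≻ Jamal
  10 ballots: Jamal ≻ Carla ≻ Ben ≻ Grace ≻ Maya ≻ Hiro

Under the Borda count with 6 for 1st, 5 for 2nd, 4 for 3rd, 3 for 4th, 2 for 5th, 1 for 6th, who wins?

Carla

Jamal: 17×3 + 18×1 + 10×6 = 129
Hiro: 17×6 + 18×2 + 10×1 = 148
Ben: 17×2 + 18×3 + 10×4 = 128
Carla: 17×4 + 18×5 + 10×5 = 208
Grace: 17×1 + 18×6 + 10×3 = 155
Maya: 17×5 + 18×4 + 10×2 = 177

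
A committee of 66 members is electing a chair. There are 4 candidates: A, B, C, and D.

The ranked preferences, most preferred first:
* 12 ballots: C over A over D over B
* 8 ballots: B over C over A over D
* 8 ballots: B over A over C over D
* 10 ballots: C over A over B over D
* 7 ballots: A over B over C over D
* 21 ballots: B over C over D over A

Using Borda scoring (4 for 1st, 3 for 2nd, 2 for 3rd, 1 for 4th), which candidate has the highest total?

C

A: 12×3 + 8×2 + 8×3 + 10×3 + 7×4 + 21×1 = 155
B: 12×1 + 8×4 + 8×4 + 10×2 + 7×3 + 21×4 = 201
C: 12×4 + 8×3 + 8×2 + 10×4 + 7×2 + 21×3 = 205
D: 12×2 + 8×1 + 8×1 + 10×1 + 7×1 + 21×2 = 99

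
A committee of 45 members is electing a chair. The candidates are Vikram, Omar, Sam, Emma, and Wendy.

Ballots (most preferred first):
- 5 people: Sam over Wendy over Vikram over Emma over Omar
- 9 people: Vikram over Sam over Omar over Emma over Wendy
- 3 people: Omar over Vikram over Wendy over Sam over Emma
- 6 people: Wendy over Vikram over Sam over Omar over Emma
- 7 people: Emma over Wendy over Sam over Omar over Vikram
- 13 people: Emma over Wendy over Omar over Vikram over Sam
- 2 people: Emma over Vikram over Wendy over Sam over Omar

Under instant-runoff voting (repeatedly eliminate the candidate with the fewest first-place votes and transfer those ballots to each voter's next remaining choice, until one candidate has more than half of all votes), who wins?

Round 1: Vikram 9, Omar 3, Sam 5, Emma 22, Wendy 6. Omar eliminated.
Round 2: Vikram 12, Sam 5, Emma 22, Wendy 6. Sam eliminated.
Round 3: Vikram 12, Emma 22, Wendy 11. Wendy eliminated.
Round 4: Vikram 23, Emma 22. Vikram has a majority (≥23).

Vikram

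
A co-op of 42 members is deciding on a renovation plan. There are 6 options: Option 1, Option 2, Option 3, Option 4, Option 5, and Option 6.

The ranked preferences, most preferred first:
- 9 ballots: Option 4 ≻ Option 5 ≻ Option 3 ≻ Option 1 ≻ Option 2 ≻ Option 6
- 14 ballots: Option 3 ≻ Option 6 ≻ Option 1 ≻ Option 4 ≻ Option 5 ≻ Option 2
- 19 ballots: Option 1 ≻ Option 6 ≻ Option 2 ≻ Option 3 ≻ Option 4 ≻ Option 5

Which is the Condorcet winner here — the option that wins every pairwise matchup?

Option 3

Option 3 vs Option 1: 23–19
Option 3 vs Option 2: 23–19
Option 3 vs Option 4: 33–9
Option 3 vs Option 5: 33–9
Option 3 vs Option 6: 23–19
Option 3 beats every other option.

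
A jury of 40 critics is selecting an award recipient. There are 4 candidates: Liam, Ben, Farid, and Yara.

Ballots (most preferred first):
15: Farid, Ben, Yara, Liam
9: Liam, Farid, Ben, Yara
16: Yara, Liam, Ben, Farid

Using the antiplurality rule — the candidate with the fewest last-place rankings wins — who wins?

Last-place votes: Liam 15, Ben 0, Farid 16, Yara 9.

Ben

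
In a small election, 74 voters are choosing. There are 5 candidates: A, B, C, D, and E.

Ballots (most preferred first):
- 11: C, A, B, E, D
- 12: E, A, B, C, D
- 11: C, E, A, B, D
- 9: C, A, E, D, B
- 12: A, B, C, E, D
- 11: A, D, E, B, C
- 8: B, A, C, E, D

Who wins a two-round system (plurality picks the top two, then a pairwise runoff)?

A

Round 1 first-place votes: A 23, B 8, C 31, D 0, E 12. C and A advance.
Runoff: C is ranked above A on 31 ballots, A above C on 43.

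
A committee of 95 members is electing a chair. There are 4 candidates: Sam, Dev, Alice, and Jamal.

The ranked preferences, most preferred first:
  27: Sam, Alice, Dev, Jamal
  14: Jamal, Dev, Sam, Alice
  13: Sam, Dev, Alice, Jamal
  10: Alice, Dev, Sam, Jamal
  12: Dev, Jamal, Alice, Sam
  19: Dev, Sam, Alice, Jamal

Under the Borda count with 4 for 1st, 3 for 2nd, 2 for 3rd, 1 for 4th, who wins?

Dev

Sam: 27×4 + 14×2 + 13×4 + 10×2 + 12×1 + 19×3 = 277
Dev: 27×2 + 14×3 + 13×3 + 10×3 + 12×4 + 19×4 = 289
Alice: 27×3 + 14×1 + 13×2 + 10×4 + 12×2 + 19×2 = 223
Jamal: 27×1 + 14×4 + 13×1 + 10×1 + 12×3 + 19×1 = 161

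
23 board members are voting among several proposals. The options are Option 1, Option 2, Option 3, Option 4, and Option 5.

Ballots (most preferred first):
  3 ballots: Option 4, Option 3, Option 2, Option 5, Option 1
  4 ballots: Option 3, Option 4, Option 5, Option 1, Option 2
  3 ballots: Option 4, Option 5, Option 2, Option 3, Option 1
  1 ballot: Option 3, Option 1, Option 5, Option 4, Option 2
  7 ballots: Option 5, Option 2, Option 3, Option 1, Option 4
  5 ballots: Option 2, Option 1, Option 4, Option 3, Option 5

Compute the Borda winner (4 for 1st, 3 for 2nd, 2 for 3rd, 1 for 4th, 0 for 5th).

Option 1: 3×0 + 4×1 + 3×0 + 1×3 + 7×1 + 5×3 = 29
Option 2: 3×2 + 4×0 + 3×2 + 1×0 + 7×3 + 5×4 = 53
Option 3: 3×3 + 4×4 + 3×1 + 1×4 + 7×2 + 5×1 = 51
Option 4: 3×4 + 4×3 + 3×4 + 1×1 + 7×0 + 5×2 = 47
Option 5: 3×1 + 4×2 + 3×3 + 1×2 + 7×4 + 5×0 = 50

Option 2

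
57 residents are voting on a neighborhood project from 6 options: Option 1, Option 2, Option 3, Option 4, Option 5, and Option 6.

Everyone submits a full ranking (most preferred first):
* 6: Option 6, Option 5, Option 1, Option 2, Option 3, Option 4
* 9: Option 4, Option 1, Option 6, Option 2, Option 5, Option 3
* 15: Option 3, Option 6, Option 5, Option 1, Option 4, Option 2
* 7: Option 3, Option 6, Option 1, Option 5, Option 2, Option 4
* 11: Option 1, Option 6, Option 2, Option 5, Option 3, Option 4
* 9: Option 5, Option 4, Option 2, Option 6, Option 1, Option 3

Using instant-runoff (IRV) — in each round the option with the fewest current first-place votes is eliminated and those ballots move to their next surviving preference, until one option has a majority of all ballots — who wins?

Round 1: Option 1 11, Option 2 0, Option 3 22, Option 4 9, Option 5 9, Option 6 6. Option 2 eliminated.
Round 2: Option 1 11, Option 3 22, Option 4 9, Option 5 9, Option 6 6. Option 6 eliminated.
Round 3: Option 1 11, Option 3 22, Option 4 9, Option 5 15. Option 4 eliminated.
Round 4: Option 1 20, Option 3 22, Option 5 15. Option 5 eliminated.
Round 5: Option 1 35, Option 3 22. Option 1 has a majority (≥29).

Option 1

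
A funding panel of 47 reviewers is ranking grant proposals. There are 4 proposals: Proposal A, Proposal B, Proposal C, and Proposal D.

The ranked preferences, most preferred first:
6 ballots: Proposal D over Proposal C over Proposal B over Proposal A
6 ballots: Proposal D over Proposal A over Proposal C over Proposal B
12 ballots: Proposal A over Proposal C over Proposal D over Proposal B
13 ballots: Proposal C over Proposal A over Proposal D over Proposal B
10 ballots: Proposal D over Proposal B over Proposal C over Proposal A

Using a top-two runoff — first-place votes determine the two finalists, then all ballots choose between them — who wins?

Round 1 first-place votes: Proposal A 12, Proposal B 0, Proposal C 13, Proposal D 22. Proposal D and Proposal C advance.
Runoff: Proposal D is ranked above Proposal C on 22 ballots, Proposal C above Proposal D on 25.

Proposal C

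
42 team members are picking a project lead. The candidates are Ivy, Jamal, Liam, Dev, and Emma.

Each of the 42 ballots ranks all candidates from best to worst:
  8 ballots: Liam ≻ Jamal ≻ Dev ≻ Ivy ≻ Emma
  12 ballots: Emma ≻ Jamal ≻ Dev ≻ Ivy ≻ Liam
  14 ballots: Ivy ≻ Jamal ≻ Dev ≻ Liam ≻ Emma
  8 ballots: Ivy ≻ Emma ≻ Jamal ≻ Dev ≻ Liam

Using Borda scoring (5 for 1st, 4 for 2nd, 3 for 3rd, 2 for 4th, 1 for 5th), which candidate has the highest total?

Ivy: 8×2 + 12×2 + 14×5 + 8×5 = 150
Jamal: 8×4 + 12×4 + 14×4 + 8×3 = 160
Liam: 8×5 + 12×1 + 14×2 + 8×1 = 88
Dev: 8×3 + 12×3 + 14×3 + 8×2 = 118
Emma: 8×1 + 12×5 + 14×1 + 8×4 = 114

Jamal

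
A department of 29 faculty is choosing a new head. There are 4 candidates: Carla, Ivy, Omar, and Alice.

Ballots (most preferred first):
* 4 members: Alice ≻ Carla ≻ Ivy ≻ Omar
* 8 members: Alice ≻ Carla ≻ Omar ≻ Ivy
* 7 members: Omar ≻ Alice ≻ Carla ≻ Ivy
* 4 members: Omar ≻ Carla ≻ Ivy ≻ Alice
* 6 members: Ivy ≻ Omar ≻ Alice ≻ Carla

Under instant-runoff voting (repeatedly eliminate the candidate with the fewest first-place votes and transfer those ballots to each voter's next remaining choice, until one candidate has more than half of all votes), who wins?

Omar

Round 1: Carla 0, Ivy 6, Omar 11, Alice 12. Carla eliminated.
Round 2: Ivy 6, Omar 11, Alice 12. Ivy eliminated.
Round 3: Omar 17, Alice 12. Omar has a majority (≥15).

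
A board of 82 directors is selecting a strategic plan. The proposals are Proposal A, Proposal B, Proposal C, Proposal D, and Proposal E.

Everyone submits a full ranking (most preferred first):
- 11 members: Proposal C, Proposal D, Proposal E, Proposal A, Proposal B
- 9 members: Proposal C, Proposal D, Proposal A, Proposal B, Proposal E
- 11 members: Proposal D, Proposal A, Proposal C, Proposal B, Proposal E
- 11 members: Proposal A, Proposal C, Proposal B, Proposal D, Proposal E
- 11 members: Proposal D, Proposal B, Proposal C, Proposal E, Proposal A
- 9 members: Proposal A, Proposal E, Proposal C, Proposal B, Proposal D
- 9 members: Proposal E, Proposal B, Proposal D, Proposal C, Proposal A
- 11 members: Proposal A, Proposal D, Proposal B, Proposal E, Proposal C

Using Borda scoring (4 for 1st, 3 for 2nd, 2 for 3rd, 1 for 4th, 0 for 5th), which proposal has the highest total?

Proposal A: 11×1 + 9×2 + 11×3 + 11×4 + 11×0 + 9×4 + 9×0 + 11×4 = 186
Proposal B: 11×0 + 9×1 + 11×1 + 11×2 + 11×3 + 9×1 + 9×3 + 11×2 = 133
Proposal C: 11×4 + 9×4 + 11×2 + 11×3 + 11×2 + 9×2 + 9×1 + 11×0 = 184
Proposal D: 11×3 + 9×3 + 11×4 + 11×1 + 11×4 + 9×0 + 9×2 + 11×3 = 210
Proposal E: 11×2 + 9×0 + 11×0 + 11×0 + 11×1 + 9×3 + 9×4 + 11×1 = 107

Proposal D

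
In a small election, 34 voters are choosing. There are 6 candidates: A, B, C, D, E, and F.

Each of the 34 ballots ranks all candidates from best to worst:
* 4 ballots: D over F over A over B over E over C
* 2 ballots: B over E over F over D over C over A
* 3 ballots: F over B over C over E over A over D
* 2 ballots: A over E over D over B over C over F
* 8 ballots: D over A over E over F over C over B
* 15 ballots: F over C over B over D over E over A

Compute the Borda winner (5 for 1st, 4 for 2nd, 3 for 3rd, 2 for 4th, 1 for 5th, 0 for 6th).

F

A: 4×3 + 2×0 + 3×1 + 2×5 + 8×4 + 15×0 = 57
B: 4×2 + 2×5 + 3×4 + 2×2 + 8×0 + 15×3 = 79
C: 4×0 + 2×1 + 3×3 + 2×1 + 8×1 + 15×4 = 81
D: 4×5 + 2×2 + 3×0 + 2×3 + 8×5 + 15×2 = 100
E: 4×1 + 2×4 + 3×2 + 2×4 + 8×3 + 15×1 = 65
F: 4×4 + 2×3 + 3×5 + 2×0 + 8×2 + 15×5 = 128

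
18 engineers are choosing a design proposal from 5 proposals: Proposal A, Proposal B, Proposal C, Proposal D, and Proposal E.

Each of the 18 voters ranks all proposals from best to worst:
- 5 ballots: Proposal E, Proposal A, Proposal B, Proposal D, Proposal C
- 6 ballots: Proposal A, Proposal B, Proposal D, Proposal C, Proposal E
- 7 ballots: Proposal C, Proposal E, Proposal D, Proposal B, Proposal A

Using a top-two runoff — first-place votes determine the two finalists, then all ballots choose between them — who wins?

Round 1 first-place votes: Proposal A 6, Proposal B 0, Proposal C 7, Proposal D 0, Proposal E 5. Proposal C and Proposal A advance.
Runoff: Proposal C is ranked above Proposal A on 7 ballots, Proposal A above Proposal C on 11.

Proposal A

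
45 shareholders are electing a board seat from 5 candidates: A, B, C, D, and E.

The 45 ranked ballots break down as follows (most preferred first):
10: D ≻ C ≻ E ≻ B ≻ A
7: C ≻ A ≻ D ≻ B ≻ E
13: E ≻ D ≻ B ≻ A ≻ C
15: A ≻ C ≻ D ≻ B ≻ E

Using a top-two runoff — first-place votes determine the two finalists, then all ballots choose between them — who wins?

Round 1 first-place votes: A 15, B 0, C 7, D 10, E 13. A and E advance.
Runoff: A is ranked above E on 22 ballots, E above A on 23.

E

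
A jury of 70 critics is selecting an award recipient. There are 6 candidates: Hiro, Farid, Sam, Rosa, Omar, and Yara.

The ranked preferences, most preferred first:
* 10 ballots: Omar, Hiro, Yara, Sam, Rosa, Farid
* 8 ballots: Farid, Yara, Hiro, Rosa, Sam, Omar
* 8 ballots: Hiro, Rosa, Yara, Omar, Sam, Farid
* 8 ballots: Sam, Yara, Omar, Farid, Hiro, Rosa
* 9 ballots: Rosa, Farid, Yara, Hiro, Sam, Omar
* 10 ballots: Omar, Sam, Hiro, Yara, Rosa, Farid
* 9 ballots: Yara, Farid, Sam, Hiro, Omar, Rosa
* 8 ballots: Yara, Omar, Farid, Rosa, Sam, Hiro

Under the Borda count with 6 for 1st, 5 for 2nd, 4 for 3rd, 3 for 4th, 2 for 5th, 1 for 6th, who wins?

Hiro: 10×5 + 8×4 + 8×6 + 8×2 + 9×3 + 10×4 + 9×3 + 8×1 = 248
Farid: 10×1 + 8×6 + 8×1 + 8×3 + 9×5 + 10×1 + 9×5 + 8×4 = 222
Sam: 10×3 + 8×2 + 8×2 + 8×6 + 9×2 + 10×5 + 9×4 + 8×2 = 230
Rosa: 10×2 + 8×3 + 8×5 + 8×1 + 9×6 + 10×2 + 9×1 + 8×3 = 199
Omar: 10×6 + 8×1 + 8×3 + 8×4 + 9×1 + 10×6 + 9×2 + 8×5 = 251
Yara: 10×4 + 8×5 + 8×4 + 8×5 + 9×4 + 10×3 + 9×6 + 8×6 = 320

Yara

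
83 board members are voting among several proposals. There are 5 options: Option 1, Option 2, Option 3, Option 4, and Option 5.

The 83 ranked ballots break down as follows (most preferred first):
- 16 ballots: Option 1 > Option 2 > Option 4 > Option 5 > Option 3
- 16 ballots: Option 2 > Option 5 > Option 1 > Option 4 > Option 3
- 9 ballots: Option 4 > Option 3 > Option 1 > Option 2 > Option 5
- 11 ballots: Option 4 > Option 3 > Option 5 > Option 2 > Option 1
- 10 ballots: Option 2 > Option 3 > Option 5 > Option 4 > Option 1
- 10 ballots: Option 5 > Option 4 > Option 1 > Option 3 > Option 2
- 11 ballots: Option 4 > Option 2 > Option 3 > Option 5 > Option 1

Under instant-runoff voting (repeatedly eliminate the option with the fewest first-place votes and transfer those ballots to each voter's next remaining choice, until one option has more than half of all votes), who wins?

Option 2

Round 1: Option 1 16, Option 2 26, Option 3 0, Option 4 31, Option 5 10. Option 3 eliminated.
Round 2: Option 1 16, Option 2 26, Option 4 31, Option 5 10. Option 5 eliminated.
Round 3: Option 1 16, Option 2 26, Option 4 41. Option 1 eliminated.
Round 4: Option 2 42, Option 4 41. Option 2 has a majority (≥42).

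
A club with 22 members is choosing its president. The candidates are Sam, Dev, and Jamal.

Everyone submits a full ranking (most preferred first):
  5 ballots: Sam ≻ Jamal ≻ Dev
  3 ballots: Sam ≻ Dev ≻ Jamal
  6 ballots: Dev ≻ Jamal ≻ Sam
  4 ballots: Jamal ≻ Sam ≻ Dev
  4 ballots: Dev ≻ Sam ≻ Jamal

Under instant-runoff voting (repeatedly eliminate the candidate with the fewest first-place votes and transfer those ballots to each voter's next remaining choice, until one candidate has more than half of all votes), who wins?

Sam

Round 1: Sam 8, Dev 10, Jamal 4. Jamal eliminated.
Round 2: Sam 12, Dev 10. Sam has a majority (≥12).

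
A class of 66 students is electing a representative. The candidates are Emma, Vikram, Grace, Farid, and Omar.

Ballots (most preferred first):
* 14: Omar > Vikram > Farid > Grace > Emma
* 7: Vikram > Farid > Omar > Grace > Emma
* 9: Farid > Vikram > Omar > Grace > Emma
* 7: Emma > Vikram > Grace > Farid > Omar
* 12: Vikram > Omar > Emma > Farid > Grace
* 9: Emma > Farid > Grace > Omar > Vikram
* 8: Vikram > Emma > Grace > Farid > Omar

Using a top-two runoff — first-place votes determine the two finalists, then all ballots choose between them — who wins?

Vikram

Round 1 first-place votes: Emma 16, Vikram 27, Grace 0, Farid 9, Omar 14. Vikram and Emma advance.
Runoff: Vikram is ranked above Emma on 50 ballots, Emma above Vikram on 16.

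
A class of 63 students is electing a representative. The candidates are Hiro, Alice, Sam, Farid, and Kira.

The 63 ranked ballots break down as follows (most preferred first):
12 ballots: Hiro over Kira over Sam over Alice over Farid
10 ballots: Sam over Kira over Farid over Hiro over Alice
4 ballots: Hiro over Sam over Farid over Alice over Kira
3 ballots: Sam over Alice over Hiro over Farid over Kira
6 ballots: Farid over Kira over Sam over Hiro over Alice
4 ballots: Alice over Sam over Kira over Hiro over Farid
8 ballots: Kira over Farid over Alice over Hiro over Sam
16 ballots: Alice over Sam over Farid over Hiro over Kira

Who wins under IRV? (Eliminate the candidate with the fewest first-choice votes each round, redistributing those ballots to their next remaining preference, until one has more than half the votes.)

Round 1: Hiro 16, Alice 20, Sam 13, Farid 6, Kira 8. Farid eliminated.
Round 2: Hiro 16, Alice 20, Sam 13, Kira 14. Sam eliminated.
Round 3: Hiro 16, Alice 23, Kira 24. Hiro eliminated.
Round 4: Alice 27, Kira 36. Kira has a majority (≥32).

Kira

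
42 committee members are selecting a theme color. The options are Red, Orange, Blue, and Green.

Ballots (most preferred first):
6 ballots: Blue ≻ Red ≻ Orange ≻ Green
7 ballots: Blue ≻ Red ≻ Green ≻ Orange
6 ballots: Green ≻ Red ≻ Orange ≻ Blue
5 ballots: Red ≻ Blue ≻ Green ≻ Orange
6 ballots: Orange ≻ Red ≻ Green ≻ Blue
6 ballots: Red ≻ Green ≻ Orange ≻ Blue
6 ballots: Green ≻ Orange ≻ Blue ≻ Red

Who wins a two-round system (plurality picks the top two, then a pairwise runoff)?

Round 1 first-place votes: Red 11, Orange 6, Blue 13, Green 12. Blue and Green advance.
Runoff: Blue is ranked above Green on 18 ballots, Green above Blue on 24.

Green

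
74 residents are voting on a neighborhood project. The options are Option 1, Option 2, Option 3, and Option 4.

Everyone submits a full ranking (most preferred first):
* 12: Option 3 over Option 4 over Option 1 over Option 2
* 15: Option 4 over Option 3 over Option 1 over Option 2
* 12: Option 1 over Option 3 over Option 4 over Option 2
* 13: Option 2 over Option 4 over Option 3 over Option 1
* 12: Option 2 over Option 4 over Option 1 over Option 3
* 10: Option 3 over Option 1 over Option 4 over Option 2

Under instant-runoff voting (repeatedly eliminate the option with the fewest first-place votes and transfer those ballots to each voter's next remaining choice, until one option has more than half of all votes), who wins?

Round 1: Option 1 12, Option 2 25, Option 3 22, Option 4 15. Option 1 eliminated.
Round 2: Option 2 25, Option 3 34, Option 4 15. Option 4 eliminated.
Round 3: Option 2 25, Option 3 49. Option 3 has a majority (≥38).

Option 3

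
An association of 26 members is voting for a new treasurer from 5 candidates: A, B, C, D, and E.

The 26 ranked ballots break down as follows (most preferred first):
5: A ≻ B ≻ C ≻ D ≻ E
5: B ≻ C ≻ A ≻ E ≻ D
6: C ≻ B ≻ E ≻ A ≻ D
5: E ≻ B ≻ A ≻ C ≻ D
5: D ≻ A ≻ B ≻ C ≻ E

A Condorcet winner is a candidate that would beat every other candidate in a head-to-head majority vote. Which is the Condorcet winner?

B vs A: 16–10
B vs C: 20–6
B vs D: 21–5
B vs E: 21–5
B beats every other candidate.

B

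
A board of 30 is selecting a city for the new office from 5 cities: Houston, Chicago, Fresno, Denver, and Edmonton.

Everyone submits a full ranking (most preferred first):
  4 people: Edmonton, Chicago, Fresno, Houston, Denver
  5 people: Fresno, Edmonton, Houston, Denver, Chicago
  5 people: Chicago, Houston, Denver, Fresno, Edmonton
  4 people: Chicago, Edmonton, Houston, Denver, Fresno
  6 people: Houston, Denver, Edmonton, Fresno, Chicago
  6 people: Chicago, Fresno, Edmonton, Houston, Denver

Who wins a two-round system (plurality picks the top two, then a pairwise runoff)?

Round 1 first-place votes: Houston 6, Chicago 15, Fresno 5, Denver 0, Edmonton 4. Chicago and Houston advance.
Runoff: Chicago is ranked above Houston on 19 ballots, Houston above Chicago on 11.

Chicago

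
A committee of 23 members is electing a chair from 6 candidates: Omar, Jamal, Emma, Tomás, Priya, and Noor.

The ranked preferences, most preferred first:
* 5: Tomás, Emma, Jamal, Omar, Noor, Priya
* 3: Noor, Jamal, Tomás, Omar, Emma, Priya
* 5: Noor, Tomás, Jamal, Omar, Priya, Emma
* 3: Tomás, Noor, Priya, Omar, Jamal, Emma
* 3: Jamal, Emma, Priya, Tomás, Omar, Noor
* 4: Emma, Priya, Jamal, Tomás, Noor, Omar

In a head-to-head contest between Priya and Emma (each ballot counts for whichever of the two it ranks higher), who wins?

Emma

Priya is ranked above Emma on 8 ballots; Emma above Priya on 15.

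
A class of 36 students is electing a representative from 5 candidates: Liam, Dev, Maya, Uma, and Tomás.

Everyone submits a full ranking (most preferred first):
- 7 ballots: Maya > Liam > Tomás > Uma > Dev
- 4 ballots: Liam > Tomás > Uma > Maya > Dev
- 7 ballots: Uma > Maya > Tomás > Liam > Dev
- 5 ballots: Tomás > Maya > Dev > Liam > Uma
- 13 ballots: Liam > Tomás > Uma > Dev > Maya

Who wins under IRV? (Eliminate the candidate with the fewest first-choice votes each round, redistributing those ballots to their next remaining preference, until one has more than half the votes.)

Round 1: Liam 17, Dev 0, Maya 7, Uma 7, Tomás 5. Dev eliminated.
Round 2: Liam 17, Maya 7, Uma 7, Tomás 5. Tomás eliminated.
Round 3: Liam 17, Maya 12, Uma 7. Uma eliminated.
Round 4: Liam 17, Maya 19. Maya has a majority (≥19).

Maya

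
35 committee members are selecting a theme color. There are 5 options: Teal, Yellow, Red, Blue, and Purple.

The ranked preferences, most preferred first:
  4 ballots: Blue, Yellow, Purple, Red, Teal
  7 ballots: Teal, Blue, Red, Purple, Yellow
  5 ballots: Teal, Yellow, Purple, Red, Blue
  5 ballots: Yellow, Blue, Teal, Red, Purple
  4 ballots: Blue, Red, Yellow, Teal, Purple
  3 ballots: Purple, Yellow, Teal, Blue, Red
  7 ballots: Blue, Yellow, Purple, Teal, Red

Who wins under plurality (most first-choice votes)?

Blue

First-place votes: Teal 12, Yellow 5, Red 0, Blue 15, Purple 3.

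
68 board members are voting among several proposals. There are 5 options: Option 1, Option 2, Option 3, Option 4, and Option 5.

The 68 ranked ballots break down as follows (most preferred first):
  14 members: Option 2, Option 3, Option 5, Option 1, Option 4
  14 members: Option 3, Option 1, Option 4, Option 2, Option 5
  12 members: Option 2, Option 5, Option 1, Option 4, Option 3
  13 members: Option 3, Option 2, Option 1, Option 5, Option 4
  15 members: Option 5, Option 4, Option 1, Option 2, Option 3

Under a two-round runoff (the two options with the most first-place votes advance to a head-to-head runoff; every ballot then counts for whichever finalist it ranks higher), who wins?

Option 2

Round 1 first-place votes: Option 1 0, Option 2 26, Option 3 27, Option 4 0, Option 5 15. Option 3 and Option 2 advance.
Runoff: Option 3 is ranked above Option 2 on 27 ballots, Option 2 above Option 3 on 41.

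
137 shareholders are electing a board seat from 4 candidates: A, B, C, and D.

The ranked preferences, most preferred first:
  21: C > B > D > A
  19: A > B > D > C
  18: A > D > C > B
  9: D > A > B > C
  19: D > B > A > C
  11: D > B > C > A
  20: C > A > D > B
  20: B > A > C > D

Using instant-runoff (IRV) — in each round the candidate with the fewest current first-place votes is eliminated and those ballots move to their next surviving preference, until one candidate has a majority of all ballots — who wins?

A

Round 1: A 37, B 20, C 41, D 39. B eliminated.
Round 2: A 57, C 41, D 39. D eliminated.
Round 3: A 85, C 52. A has a majority (≥69).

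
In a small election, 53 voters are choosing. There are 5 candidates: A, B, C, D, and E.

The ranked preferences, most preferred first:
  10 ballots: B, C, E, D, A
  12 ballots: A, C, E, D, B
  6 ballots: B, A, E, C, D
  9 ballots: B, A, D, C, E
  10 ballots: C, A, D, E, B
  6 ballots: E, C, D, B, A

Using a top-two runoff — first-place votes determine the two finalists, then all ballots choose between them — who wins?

B

Round 1 first-place votes: A 12, B 25, C 10, D 0, E 6. B and A advance.
Runoff: B is ranked above A on 31 ballots, A above B on 22.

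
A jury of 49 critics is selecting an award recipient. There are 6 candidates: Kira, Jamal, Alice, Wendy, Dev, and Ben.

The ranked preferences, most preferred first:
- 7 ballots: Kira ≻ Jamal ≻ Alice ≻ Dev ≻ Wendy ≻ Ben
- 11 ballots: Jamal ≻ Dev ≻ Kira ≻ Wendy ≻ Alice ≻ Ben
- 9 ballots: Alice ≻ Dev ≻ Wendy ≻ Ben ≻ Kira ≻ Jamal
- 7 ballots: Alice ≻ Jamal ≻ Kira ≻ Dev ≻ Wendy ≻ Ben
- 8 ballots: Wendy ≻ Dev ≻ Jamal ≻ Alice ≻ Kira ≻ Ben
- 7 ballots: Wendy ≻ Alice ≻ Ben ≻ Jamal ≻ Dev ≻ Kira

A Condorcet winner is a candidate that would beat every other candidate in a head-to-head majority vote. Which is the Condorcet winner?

Jamal vs Kira: 33–16
Jamal vs Alice: 26–23
Jamal vs Wendy: 25–24
Jamal vs Dev: 32–17
Jamal vs Ben: 33–16
Jamal beats every other candidate.

Jamal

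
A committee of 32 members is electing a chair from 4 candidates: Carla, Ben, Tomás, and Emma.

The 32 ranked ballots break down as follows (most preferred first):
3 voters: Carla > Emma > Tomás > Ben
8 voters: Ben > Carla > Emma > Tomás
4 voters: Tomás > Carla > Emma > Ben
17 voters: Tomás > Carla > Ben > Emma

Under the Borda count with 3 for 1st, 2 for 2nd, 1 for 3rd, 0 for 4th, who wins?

Carla

Carla: 3×3 + 8×2 + 4×2 + 17×2 = 67
Ben: 3×0 + 8×3 + 4×0 + 17×1 = 41
Tomás: 3×1 + 8×0 + 4×3 + 17×3 = 66
Emma: 3×2 + 8×1 + 4×1 + 17×0 = 18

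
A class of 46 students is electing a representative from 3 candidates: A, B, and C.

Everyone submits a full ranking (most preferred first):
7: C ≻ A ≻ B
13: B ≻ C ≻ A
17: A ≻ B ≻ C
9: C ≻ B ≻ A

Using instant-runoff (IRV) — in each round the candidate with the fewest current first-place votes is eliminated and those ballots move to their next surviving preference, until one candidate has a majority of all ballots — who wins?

C

Round 1: A 17, B 13, C 16. B eliminated.
Round 2: A 17, C 29. C has a majority (≥24).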